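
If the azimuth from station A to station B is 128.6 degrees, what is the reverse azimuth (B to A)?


back azimuth = (128.6 + 180) mod 360 = 308.6 degrees

308.6 degrees


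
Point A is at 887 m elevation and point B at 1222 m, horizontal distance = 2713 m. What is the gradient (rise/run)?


gradient = (1222 - 887) / 2713 = 335 / 2713 = 0.1235

0.1235


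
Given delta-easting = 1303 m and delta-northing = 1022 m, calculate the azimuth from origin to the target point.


az = atan2(1303, 1022) = 51.9 deg
adjusted to 0-360: 51.9 degrees

51.9 degrees


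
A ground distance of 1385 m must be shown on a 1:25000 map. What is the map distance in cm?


map_cm = 1385 * 100 / 25000 = 5.54 cm

5.54 cm


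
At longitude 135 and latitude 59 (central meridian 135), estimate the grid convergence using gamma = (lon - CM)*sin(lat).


gamma = (135 - 135) * sin(59) = 0 * 0.857167 = 0.0 degrees

0.0 degrees


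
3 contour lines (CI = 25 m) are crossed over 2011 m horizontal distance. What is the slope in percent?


elevation change = 3 * 25 = 75 m
slope = 75 / 2011 * 100 = 3.7%

3.7%


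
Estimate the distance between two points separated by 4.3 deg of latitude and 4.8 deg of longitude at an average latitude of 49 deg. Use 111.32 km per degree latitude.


dlat_km = 4.3 * 111.32 = 478.676
dlon_km = 4.8 * 111.32 * cos(49) ≈ 350.556
dist = sqrt(478.676^2 + 350.556^2) ≈ 593.3 km

593.3 km


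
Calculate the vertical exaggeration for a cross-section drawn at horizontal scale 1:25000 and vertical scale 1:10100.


VE = horizontal_scale / vertical_scale = 25000 / 10100 ≈ 2.5

2.5x


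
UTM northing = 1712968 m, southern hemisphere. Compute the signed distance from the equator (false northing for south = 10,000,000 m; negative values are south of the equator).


For southern: actual = 1712968 - 10000000 = -8287032 m

-8287032 m


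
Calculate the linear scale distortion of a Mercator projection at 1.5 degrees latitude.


SF = 1 / cos(1.5) = 1 / 0.999657 = 1.0

1.0


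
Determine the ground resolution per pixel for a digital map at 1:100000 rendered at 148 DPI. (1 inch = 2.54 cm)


pixel_cm = 2.54 / 148 ≈ 0.017162 cm
ground = pixel_cm * 100000 / 100 = 2.54 * 100000 / (148 * 100) = 254000 / 14800 ≈ 17.16 m

17.16 m


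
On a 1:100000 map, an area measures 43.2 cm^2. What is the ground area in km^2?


ground_area = 43.2 * (100000/100)^2 = 43200000.0 m^2 = 43.2 km^2

43.2 km^2


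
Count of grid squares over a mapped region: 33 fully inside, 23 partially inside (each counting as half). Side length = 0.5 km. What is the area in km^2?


effective squares = 33 + 23 * 0.5 = 44.5
area = 44.5 * 0.25 = 11.125 km^2

11.125 km^2


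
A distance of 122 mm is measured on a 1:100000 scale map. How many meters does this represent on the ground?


ground = 122 mm * 100000 / 1000 = 12200.0 m

12200.0 m


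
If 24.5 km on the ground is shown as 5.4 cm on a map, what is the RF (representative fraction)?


ground = 24.5 km = 2450000 cm; RF denominator = ground / map = 2450000 / 5.4 ≈ 453704; RF = 1:453704

1:453704


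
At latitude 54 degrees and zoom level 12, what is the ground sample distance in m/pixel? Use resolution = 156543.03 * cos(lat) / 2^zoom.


res = 156543.03 * cos(54) / 2^12 = 156543.03 * 0.58778525 / 4096 = 22.46 m/pixel

22.46 m/pixel


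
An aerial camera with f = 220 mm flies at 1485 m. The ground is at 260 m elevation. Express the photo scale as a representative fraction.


scale = f / (H - h) = 220 mm / 1225 m = 220 / 1225000 = 1:5568

1:5568


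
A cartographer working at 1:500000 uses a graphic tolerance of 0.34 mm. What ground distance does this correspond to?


ground = 0.34 mm * 500000 / 1000 = 170.0 m

170.0 m


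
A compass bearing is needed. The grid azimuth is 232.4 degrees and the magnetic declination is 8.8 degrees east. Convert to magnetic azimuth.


magnetic azimuth = grid azimuth - declination (east +ve)
mag_az = 232.4 - 8.8 = 223.6 degrees

223.6 degrees


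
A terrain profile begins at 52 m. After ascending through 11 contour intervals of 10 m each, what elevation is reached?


elevation = 52 + 11 * 10 = 162 m

162 m


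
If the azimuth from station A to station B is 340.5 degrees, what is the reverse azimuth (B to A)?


back azimuth = (340.5 + 180) mod 360 = 160.5 degrees

160.5 degrees


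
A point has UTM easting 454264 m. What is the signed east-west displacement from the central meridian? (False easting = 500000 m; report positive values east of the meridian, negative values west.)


displacement = 454264 - 500000 = -45736 m

-45736 m


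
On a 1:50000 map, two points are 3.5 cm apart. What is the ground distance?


ground = 3.5 cm * 50000 / 100 = 1750.0 m = 1.75 km

1.75 km


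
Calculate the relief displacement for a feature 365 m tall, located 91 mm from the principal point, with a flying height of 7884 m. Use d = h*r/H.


d = h * r / H = 365 * 91 / 7884 = 4.21 mm

4.21 mm


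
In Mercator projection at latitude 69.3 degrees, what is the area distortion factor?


area_distortion = 1/cos^2(69.3) = 8.004

8.004


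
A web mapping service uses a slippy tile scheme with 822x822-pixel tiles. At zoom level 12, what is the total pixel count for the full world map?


tiles per axis = 2^12 = 4096
total tiles = 4096^2 = 16777216
pixels per axis = 4096 * 822 = 3366912
total pixels = 3366912^2 = 11336096415744

11336096415744 pixels


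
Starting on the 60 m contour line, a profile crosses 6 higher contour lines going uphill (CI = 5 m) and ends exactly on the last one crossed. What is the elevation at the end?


elevation = 60 + 6 * 5 = 90 m

90 m


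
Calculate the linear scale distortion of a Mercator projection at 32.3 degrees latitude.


SF = 1 / cos(32.3) = 1 / 0.845262 = 1.183

1.183


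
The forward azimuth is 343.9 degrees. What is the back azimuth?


back azimuth = (343.9 + 180) mod 360 = 163.9 degrees

163.9 degrees


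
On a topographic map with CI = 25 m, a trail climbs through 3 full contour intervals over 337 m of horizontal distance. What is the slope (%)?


elevation change = 3 * 25 = 75 m
slope = 75 / 337 * 100 = 22.3%

22.3%


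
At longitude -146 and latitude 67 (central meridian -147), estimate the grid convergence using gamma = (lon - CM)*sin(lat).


gamma = (-146 - -147) * sin(67) = 1 * 0.920505 = 0.921 degrees

0.921 degrees


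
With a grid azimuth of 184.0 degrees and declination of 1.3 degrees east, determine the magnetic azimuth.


magnetic azimuth = grid azimuth - declination (east +ve)
mag_az = 184.0 - 1.3 = 182.7 degrees

182.7 degrees


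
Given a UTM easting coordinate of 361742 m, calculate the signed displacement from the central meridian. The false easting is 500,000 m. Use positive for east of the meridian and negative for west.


displacement = 361742 - 500000 = -138258 m

-138258 m


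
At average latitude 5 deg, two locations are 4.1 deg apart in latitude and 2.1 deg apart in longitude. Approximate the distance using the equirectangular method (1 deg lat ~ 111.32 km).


dlat_km = 4.1 * 111.32 = 456.412
dlon_km = 2.1 * 111.32 * cos(5) ≈ 232.882
dist = sqrt(456.412^2 + 232.882^2) ≈ 512.4 km

512.4 km


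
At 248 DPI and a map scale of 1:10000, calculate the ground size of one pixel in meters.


pixel_cm = 2.54 / 248 ≈ 0.010242 cm
ground = pixel_cm * 10000 / 100 = 2.54 * 10000 / (248 * 100) = 25400 / 24800 ≈ 1.02 m

1.02 m


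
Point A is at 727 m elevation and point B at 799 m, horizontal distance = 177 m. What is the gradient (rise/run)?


gradient = (799 - 727) / 177 = 72 / 177 = 0.4068

0.4068


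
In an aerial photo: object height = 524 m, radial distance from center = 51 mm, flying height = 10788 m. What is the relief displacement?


d = h * r / H = 524 * 51 / 10788 = 2.48 mm

2.48 mm


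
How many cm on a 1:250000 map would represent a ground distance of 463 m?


map_cm = 463 * 100 / 250000 = 0.1852 cm ≈ 0.19 cm

0.19 cm


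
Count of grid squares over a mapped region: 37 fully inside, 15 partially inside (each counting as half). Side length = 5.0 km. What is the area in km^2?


effective squares = 37 + 15 * 0.5 = 44.5
area = 44.5 * 25.0 = 1112.5 km^2

1112.5 km^2


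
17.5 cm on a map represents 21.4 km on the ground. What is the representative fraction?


ground = 21.4 km = 2140000 cm; RF denominator = ground / map = 2140000 / 17.5 ≈ 122286; RF = 1:122286

1:122286


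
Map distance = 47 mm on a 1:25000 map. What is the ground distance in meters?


ground = 47 mm * 25000 / 1000 = 1175.0 m

1175.0 m


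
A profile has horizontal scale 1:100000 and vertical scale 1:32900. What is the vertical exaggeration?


VE = horizontal_scale / vertical_scale = 100000 / 32900 ≈ 3.0

3.0x


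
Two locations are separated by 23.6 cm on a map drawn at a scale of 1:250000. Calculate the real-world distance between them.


ground = 23.6 cm * 250000 / 100 = 59000.0 m = 59.0 km

59.0 km


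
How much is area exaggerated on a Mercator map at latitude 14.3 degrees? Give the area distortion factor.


area_distortion = 1/cos^2(14.3) = 1.065

1.065


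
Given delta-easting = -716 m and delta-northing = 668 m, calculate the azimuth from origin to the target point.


az = atan2(-716, 668) = -47.0 deg
adjusted to 0-360: 313.0 degrees

313.0 degrees


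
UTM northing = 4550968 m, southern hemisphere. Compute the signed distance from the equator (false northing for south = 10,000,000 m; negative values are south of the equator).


For southern: actual = 4550968 - 10000000 = -5449032 m

-5449032 m


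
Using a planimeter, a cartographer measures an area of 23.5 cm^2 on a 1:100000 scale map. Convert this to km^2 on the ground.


ground_area = 23.5 * (100000/100)^2 = 23500000.0 m^2 = 23.5 km^2

23.5 km^2


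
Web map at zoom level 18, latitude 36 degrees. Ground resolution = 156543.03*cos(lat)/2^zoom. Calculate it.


res = 156543.03 * cos(36) / 2^18 = 156543.03 * 0.80901699 / 262144 = 0.48 m/pixel

0.48 m/pixel


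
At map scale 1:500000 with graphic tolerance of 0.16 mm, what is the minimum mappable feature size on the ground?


ground = 0.16 mm * 500000 / 1000 = 80.0 m

80.0 m


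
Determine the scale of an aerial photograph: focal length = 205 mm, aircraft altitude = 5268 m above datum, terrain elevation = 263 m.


scale = f / (H - h) = 205 mm / 5005 m = 205 / 5005000 = 1:24415

1:24415


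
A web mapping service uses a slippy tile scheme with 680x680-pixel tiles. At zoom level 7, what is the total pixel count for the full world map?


tiles per axis = 2^7 = 128
total tiles = 128^2 = 16384
pixels per axis = 128 * 680 = 87040
total pixels = 87040^2 = 7575961600

7575961600 pixels


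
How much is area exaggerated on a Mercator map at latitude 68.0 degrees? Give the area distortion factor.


area_distortion = 1/cos^2(68.0) = 7.126

7.126


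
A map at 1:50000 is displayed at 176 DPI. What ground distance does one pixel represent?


pixel_cm = 2.54 / 176 ≈ 0.014432 cm
ground = pixel_cm * 50000 / 100 = 2.54 * 50000 / (176 * 100) = 127000 / 17600 ≈ 7.22 m

7.22 m


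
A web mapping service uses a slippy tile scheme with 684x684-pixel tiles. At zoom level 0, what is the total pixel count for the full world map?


tiles per axis = 2^0 = 1
total tiles = 1^2 = 1
pixels per axis = 1 * 684 = 684
total pixels = 684^2 = 467856

467856 pixels


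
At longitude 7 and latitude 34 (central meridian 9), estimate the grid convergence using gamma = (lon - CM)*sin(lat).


gamma = (7 - 9) * sin(34) = -2 * 0.559193 = -1.118 degrees

-1.118 degrees


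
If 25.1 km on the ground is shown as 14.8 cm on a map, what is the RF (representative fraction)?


ground = 25.1 km = 2510000 cm; RF denominator = ground / map = 2510000 / 14.8 ≈ 169595; RF = 1:169595

1:169595


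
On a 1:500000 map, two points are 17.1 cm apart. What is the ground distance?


ground = 17.1 cm * 500000 / 100 = 85500.0 m = 85.5 km

85.5 km


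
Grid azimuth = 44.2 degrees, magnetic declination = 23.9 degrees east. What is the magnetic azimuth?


magnetic azimuth = grid azimuth - declination (east +ve)
mag_az = 44.2 - 23.9 = 20.3 degrees

20.3 degrees


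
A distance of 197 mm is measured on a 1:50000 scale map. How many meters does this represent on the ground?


ground = 197 mm * 50000 / 1000 = 9850.0 m

9850.0 m


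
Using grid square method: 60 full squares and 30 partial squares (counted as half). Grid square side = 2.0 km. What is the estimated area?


effective squares = 60 + 30 * 0.5 = 75.0
area = 75.0 * 4.0 = 300.0 km^2

300.0 km^2


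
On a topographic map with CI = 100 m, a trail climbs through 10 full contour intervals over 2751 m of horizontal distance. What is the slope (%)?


elevation change = 10 * 100 = 1000 m
slope = 1000 / 2751 * 100 = 36.4%

36.4%


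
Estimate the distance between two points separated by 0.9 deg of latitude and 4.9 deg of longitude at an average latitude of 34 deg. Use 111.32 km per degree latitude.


dlat_km = 0.9 * 111.32 = 100.188
dlon_km = 4.9 * 111.32 * cos(34) ≈ 452.213
dist = sqrt(100.188^2 + 452.213^2) ≈ 463.2 km

463.2 km


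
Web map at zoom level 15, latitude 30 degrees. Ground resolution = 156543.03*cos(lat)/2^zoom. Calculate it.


res = 156543.03 * cos(30) / 2^15 = 156543.03 * 0.8660254 / 32768 = 4.14 m/pixel

4.14 m/pixel


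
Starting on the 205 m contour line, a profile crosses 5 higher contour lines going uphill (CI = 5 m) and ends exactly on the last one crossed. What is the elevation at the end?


elevation = 205 + 5 * 5 = 230 m

230 m


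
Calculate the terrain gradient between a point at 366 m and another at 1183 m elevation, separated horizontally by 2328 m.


gradient = (1183 - 366) / 2328 = 817 / 2328 = 0.3509

0.3509


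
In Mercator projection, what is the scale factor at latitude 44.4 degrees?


SF = 1 / cos(44.4) = 1 / 0.714473 = 1.4

1.4


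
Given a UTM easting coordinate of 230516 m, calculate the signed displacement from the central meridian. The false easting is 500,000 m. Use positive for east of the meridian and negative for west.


displacement = 230516 - 500000 = -269484 m

-269484 m


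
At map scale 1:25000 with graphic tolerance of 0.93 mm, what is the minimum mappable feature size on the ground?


ground = 0.93 mm * 25000 / 1000 = 23.25 m

23.25 m


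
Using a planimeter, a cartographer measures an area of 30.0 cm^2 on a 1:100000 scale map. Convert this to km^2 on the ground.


ground_area = 30.0 * (100000/100)^2 = 30000000.0 m^2 = 30.0 km^2

30.0 km^2


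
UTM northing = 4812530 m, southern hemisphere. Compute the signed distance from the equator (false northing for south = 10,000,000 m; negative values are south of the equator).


For southern: actual = 4812530 - 10000000 = -5187470 m

-5187470 m


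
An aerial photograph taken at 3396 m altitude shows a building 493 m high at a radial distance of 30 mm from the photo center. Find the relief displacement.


d = h * r / H = 493 * 30 / 3396 = 4.36 mm

4.36 mm


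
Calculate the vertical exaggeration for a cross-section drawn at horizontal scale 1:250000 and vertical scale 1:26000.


VE = horizontal_scale / vertical_scale = 250000 / 26000 ≈ 9.6

9.6x


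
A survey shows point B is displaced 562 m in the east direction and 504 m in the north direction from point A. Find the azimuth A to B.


az = atan2(562, 504) = 48.1 deg
adjusted to 0-360: 48.1 degrees

48.1 degrees


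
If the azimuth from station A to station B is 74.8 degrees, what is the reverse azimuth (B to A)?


back azimuth = (74.8 + 180) mod 360 = 254.8 degrees

254.8 degrees


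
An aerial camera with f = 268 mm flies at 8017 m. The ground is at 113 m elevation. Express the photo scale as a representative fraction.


scale = f / (H - h) = 268 mm / 7904 m = 268 / 7904000 = 1:29493

1:29493


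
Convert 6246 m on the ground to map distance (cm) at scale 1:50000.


map_cm = 6246 * 100 / 50000 = 12.492 cm ≈ 12.49 cm

12.49 cm


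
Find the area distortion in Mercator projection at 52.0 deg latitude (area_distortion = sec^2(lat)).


area_distortion = 1/cos^2(52.0) = 2.638

2.638


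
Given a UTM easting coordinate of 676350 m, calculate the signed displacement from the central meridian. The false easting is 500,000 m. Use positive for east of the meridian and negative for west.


displacement = 676350 - 500000 = 176350 m

176350 m


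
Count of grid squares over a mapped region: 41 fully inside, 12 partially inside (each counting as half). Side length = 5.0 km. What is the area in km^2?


effective squares = 41 + 12 * 0.5 = 47.0
area = 47.0 * 25.0 = 1175.0 km^2

1175.0 km^2


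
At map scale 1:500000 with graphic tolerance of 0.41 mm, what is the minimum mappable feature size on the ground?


ground = 0.41 mm * 500000 / 1000 = 205.0 m

205.0 m


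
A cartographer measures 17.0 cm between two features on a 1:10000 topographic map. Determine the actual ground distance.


ground = 17.0 cm * 10000 / 100 = 1700.0 m = 1.7 km

1.7 km


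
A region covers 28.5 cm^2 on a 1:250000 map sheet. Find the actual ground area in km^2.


ground_area = 28.5 * (250000/100)^2 = 178125000.0 m^2 = 178.125 km^2

178.125 km^2


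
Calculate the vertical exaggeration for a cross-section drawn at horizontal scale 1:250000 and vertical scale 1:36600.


VE = horizontal_scale / vertical_scale = 250000 / 36600 ≈ 6.8

6.8x


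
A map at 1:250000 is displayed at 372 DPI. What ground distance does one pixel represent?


pixel_cm = 2.54 / 372 ≈ 0.006828 cm
ground = pixel_cm * 250000 / 100 = 2.54 * 250000 / (372 * 100) = 635000 / 37200 ≈ 17.07 m

17.07 m


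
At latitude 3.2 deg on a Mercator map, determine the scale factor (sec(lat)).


SF = 1 / cos(3.2) = 1 / 0.998441 = 1.002

1.002


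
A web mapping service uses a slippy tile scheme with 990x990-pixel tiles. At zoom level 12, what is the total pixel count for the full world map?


tiles per axis = 2^12 = 4096
total tiles = 4096^2 = 16777216
pixels per axis = 4096 * 990 = 4055040
total pixels = 4055040^2 = 16443349401600

16443349401600 pixels


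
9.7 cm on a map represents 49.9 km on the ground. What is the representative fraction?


ground = 49.9 km = 4990000 cm; RF denominator = ground / map = 4990000 / 9.7 ≈ 514433; RF = 1:514433

1:514433


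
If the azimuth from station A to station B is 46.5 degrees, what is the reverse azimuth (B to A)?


back azimuth = (46.5 + 180) mod 360 = 226.5 degrees

226.5 degrees


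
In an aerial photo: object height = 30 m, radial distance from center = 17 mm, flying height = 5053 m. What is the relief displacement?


d = h * r / H = 30 * 17 / 5053 = 0.1 mm

0.1 mm


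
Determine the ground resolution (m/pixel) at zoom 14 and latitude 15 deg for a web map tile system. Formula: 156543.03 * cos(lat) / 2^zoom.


res = 156543.03 * cos(15) / 2^14 = 156543.03 * 0.96592583 / 16384 = 9.23 m/pixel

9.23 m/pixel


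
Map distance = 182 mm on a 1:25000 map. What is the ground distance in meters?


ground = 182 mm * 25000 / 1000 = 4550.0 m

4550.0 m


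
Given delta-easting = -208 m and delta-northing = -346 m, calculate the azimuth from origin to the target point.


az = atan2(-208, -346) = -149.0 deg
adjusted to 0-360: 211.0 degrees

211.0 degrees


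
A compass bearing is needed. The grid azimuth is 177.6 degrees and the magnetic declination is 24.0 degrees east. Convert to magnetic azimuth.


magnetic azimuth = grid azimuth - declination (east +ve)
mag_az = 177.6 - 24.0 = 153.6 degrees

153.6 degrees


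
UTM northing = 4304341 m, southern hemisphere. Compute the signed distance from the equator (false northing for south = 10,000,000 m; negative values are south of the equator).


For southern: actual = 4304341 - 10000000 = -5695659 m

-5695659 m


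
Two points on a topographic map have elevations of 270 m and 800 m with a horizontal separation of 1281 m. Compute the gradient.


gradient = (800 - 270) / 1281 = 530 / 1281 = 0.4137

0.4137


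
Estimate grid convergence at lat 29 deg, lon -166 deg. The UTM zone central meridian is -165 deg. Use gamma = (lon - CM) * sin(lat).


gamma = (-166 - -165) * sin(29) = -1 * 0.48481 = -0.485 degrees

-0.485 degrees


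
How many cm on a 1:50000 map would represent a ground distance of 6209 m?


map_cm = 6209 * 100 / 50000 = 12.418 cm ≈ 12.42 cm

12.42 cm


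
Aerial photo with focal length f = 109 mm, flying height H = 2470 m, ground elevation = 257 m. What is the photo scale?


scale = f / (H - h) = 109 mm / 2213 m = 109 / 2213000 = 1:20303

1:20303


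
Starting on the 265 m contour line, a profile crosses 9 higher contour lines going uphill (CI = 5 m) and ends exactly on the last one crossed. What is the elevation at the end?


elevation = 265 + 9 * 5 = 310 m

310 m


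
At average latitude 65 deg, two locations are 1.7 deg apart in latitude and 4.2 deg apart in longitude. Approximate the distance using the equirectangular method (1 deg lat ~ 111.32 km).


dlat_km = 1.7 * 111.32 = 189.244
dlon_km = 4.2 * 111.32 * cos(65) ≈ 197.593
dist = sqrt(189.244^2 + 197.593^2) ≈ 273.6 km

273.6 km


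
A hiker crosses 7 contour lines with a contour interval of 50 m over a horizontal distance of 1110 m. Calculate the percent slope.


elevation change = 7 * 50 = 350 m
slope = 350 / 1110 * 100 = 31.5%

31.5%


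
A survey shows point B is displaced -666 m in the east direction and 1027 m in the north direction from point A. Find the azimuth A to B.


az = atan2(-666, 1027) = -33.0 deg
adjusted to 0-360: 327.0 degrees

327.0 degrees


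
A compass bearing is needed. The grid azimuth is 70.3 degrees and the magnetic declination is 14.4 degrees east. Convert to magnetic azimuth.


magnetic azimuth = grid azimuth - declination (east +ve)
mag_az = 70.3 - 14.4 = 55.9 degrees

55.9 degrees


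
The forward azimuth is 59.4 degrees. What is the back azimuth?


back azimuth = (59.4 + 180) mod 360 = 239.4 degrees

239.4 degrees


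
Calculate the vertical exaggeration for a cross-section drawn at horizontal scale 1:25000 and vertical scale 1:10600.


VE = horizontal_scale / vertical_scale = 25000 / 10600 ≈ 2.4

2.4x


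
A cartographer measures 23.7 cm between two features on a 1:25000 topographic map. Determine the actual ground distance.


ground = 23.7 cm * 25000 / 100 = 5925.0 m = 5.925 km

5.925 km


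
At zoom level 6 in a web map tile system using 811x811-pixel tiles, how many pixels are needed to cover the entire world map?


tiles per axis = 2^6 = 64
total tiles = 64^2 = 4096
pixels per axis = 64 * 811 = 51904
total pixels = 51904^2 = 2694025216

2694025216 pixels


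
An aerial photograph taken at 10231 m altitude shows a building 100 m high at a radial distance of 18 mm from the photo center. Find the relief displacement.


d = h * r / H = 100 * 18 / 10231 = 0.18 mm

0.18 mm


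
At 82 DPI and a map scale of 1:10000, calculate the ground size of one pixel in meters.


pixel_cm = 2.54 / 82 ≈ 0.030976 cm
ground = pixel_cm * 10000 / 100 = 2.54 * 10000 / (82 * 100) = 25400 / 8200 ≈ 3.1 m

3.1 m


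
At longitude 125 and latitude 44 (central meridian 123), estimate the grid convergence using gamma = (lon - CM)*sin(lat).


gamma = (125 - 123) * sin(44) = 2 * 0.694658 = 1.389 degrees

1.389 degrees


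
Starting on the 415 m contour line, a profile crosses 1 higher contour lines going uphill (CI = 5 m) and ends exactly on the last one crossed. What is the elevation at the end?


elevation = 415 + 1 * 5 = 420 m

420 m


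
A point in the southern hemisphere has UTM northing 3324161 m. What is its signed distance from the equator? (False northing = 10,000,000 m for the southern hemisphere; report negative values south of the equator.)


For southern: actual = 3324161 - 10000000 = -6675839 m

-6675839 m


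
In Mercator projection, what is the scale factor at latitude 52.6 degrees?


SF = 1 / cos(52.6) = 1 / 0.607376 = 1.646

1.646


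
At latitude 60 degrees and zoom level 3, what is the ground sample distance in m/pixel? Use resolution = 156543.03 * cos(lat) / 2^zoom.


res = 156543.03 * cos(60) / 2^3 = 156543.03 * 0.5 / 8 = 9783.94 m/pixel

9783.94 m/pixel


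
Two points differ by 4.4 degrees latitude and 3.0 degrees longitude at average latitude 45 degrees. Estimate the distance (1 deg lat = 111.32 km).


dlat_km = 4.4 * 111.32 = 489.808
dlon_km = 3.0 * 111.32 * cos(45) ≈ 236.145
dist = sqrt(489.808^2 + 236.145^2) ≈ 543.8 km

543.8 km


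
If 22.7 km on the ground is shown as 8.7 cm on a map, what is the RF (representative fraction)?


ground = 22.7 km = 2270000 cm; RF denominator = ground / map = 2270000 / 8.7 ≈ 260920; RF = 1:260920

1:260920


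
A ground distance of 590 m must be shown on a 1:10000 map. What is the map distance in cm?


map_cm = 590 * 100 / 10000 = 5.9 cm

5.9 cm


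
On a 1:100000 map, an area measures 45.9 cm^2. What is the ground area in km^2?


ground_area = 45.9 * (100000/100)^2 = 45900000.0 m^2 = 45.9 km^2

45.9 km^2


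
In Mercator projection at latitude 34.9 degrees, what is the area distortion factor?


area_distortion = 1/cos^2(34.9) = 1.487

1.487


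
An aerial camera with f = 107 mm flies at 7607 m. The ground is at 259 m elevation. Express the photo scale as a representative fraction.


scale = f / (H - h) = 107 mm / 7348 m = 107 / 7348000 = 1:68673

1:68673


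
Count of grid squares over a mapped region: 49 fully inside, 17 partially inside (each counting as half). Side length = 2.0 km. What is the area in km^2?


effective squares = 49 + 17 * 0.5 = 57.5
area = 57.5 * 4.0 = 230.0 km^2

230.0 km^2


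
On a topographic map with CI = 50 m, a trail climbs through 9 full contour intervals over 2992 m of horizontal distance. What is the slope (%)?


elevation change = 9 * 50 = 450 m
slope = 450 / 2992 * 100 = 15.0%

15.0%


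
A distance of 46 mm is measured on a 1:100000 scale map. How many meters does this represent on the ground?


ground = 46 mm * 100000 / 1000 = 4600.0 m

4600.0 m


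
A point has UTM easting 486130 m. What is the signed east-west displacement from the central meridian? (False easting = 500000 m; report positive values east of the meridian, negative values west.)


displacement = 486130 - 500000 = -13870 m

-13870 m


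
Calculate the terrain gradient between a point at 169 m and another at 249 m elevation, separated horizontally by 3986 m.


gradient = (249 - 169) / 3986 = 80 / 3986 = 0.0201

0.0201


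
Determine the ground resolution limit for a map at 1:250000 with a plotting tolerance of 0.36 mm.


ground = 0.36 mm * 250000 / 1000 = 90.0 m

90.0 m


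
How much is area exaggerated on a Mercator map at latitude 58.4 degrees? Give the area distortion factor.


area_distortion = 1/cos^2(58.4) = 3.642

3.642


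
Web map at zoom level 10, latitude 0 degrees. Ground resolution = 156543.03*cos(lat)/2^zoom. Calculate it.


res = 156543.03 * cos(0) / 2^10 = 156543.03 * 1.0 / 1024 = 152.87 m/pixel

152.87 m/pixel


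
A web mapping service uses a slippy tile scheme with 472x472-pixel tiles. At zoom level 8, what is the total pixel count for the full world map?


tiles per axis = 2^8 = 256
total tiles = 256^2 = 65536
pixels per axis = 256 * 472 = 120832
total pixels = 120832^2 = 14600372224

14600372224 pixels


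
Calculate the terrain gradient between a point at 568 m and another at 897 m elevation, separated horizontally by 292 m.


gradient = (897 - 568) / 292 = 329 / 292 = 1.1267

1.1267


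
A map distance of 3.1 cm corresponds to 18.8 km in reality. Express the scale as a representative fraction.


ground = 18.8 km = 1880000 cm; RF denominator = ground / map = 1880000 / 3.1 ≈ 606452; RF = 1:606452

1:606452


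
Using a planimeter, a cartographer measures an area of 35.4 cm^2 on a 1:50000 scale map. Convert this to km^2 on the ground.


ground_area = 35.4 * (50000/100)^2 = 8850000.0 m^2 = 8.85 km^2

8.85 km^2


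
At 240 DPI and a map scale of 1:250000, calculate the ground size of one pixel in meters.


pixel_cm = 2.54 / 240 ≈ 0.010583 cm
ground = pixel_cm * 250000 / 100 = 2.54 * 250000 / (240 * 100) = 635000 / 24000 ≈ 26.46 m

26.46 m


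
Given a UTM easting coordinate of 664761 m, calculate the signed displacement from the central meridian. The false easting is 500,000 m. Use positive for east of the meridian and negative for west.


displacement = 664761 - 500000 = 164761 m

164761 m


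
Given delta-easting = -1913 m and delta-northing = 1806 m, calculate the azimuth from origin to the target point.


az = atan2(-1913, 1806) = -46.6 deg
adjusted to 0-360: 313.4 degrees

313.4 degrees


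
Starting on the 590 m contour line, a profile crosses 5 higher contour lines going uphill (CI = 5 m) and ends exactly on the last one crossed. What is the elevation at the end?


elevation = 590 + 5 * 5 = 615 m

615 m


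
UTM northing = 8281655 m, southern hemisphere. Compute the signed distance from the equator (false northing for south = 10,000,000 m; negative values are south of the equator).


For southern: actual = 8281655 - 10000000 = -1718345 m

-1718345 m


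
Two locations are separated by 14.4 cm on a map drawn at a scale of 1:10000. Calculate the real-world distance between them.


ground = 14.4 cm * 10000 / 100 = 1440.0 m = 1.44 km

1.44 km


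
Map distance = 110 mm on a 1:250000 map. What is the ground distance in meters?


ground = 110 mm * 250000 / 1000 = 27500.0 m

27500.0 m


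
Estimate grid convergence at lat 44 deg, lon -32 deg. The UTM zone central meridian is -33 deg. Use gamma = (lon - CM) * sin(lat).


gamma = (-32 - -33) * sin(44) = 1 * 0.694658 = 0.695 degrees

0.695 degrees


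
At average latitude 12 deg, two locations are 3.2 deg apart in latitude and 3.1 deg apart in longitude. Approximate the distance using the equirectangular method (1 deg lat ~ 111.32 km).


dlat_km = 3.2 * 111.32 = 356.224
dlon_km = 3.1 * 111.32 * cos(12) ≈ 337.551
dist = sqrt(356.224^2 + 337.551^2) ≈ 490.8 km

490.8 km


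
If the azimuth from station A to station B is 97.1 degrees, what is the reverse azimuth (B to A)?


back azimuth = (97.1 + 180) mod 360 = 277.1 degrees

277.1 degrees


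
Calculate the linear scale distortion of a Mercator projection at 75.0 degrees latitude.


SF = 1 / cos(75.0) = 1 / 0.258819 = 3.864

3.864


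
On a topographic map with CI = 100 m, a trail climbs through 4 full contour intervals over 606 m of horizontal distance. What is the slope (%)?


elevation change = 4 * 100 = 400 m
slope = 400 / 606 * 100 = 66.0%

66.0%


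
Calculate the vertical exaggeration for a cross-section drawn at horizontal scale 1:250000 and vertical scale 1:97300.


VE = horizontal_scale / vertical_scale = 250000 / 97300 ≈ 2.6

2.6x


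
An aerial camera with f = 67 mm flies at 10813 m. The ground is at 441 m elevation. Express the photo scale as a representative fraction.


scale = f / (H - h) = 67 mm / 10372 m = 67 / 10372000 = 1:154806

1:154806


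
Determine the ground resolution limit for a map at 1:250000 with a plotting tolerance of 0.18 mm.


ground = 0.18 mm * 250000 / 1000 = 45.0 m

45.0 m


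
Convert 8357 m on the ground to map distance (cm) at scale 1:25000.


map_cm = 8357 * 100 / 25000 = 33.428 cm ≈ 33.43 cm

33.43 cm


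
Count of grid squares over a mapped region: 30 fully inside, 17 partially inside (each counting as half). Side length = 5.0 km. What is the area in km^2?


effective squares = 30 + 17 * 0.5 = 38.5
area = 38.5 * 25.0 = 962.5 km^2

962.5 km^2


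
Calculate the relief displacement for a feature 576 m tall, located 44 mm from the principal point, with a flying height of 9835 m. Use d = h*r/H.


d = h * r / H = 576 * 44 / 9835 = 2.58 mm

2.58 mm


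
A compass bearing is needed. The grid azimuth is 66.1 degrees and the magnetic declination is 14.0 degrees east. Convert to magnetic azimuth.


magnetic azimuth = grid azimuth - declination (east +ve)
mag_az = 66.1 - 14.0 = 52.1 degrees

52.1 degrees


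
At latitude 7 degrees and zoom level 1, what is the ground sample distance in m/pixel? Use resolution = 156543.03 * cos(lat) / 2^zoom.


res = 156543.03 * cos(7) / 2^1 = 156543.03 * 0.99254615 / 2 = 77688.09 m/pixel

77688.09 m/pixel


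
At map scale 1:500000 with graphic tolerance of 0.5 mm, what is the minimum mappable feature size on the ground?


ground = 0.5 mm * 500000 / 1000 = 250.0 m

250.0 m


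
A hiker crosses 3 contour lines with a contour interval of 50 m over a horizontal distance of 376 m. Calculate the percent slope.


elevation change = 3 * 50 = 150 m
slope = 150 / 376 * 100 = 39.9%

39.9%


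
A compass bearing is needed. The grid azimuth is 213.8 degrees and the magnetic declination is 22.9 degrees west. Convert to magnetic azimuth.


magnetic azimuth = grid azimuth - declination (east +ve)
mag_az = 213.8 - -22.9 = 236.7 degrees

236.7 degrees


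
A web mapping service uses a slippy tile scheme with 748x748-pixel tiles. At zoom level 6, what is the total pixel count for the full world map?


tiles per axis = 2^6 = 64
total tiles = 64^2 = 4096
pixels per axis = 64 * 748 = 47872
total pixels = 47872^2 = 2291728384

2291728384 pixels


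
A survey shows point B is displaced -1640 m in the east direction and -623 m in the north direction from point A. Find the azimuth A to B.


az = atan2(-1640, -623) = -110.8 deg
adjusted to 0-360: 249.2 degrees

249.2 degrees


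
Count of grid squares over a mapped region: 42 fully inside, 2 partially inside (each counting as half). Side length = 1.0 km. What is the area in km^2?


effective squares = 42 + 2 * 0.5 = 43.0
area = 43.0 * 1.0 = 43.0 km^2

43.0 km^2


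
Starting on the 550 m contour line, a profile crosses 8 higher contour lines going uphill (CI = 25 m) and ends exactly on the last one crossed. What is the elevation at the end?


elevation = 550 + 8 * 25 = 750 m

750 m


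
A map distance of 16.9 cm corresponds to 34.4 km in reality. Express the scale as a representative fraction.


ground = 34.4 km = 3440000 cm; RF denominator = ground / map = 3440000 / 16.9 ≈ 203550; RF = 1:203550

1:203550


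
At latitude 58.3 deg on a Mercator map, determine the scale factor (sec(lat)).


SF = 1 / cos(58.3) = 1 / 0.525472 = 1.903

1.903


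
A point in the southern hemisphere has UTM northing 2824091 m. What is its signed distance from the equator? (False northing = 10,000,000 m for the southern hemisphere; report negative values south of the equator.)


For southern: actual = 2824091 - 10000000 = -7175909 m

-7175909 m


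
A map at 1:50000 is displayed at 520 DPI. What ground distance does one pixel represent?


pixel_cm = 2.54 / 520 ≈ 0.004885 cm
ground = pixel_cm * 50000 / 100 = 2.54 * 50000 / (520 * 100) = 127000 / 52000 ≈ 2.44 m

2.44 m


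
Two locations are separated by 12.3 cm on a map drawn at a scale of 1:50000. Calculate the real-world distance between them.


ground = 12.3 cm * 50000 / 100 = 6150.0 m = 6.15 km

6.15 km


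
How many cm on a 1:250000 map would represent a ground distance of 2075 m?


map_cm = 2075 * 100 / 250000 = 0.83 cm

0.83 cm


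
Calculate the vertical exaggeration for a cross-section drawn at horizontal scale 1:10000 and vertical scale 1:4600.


VE = horizontal_scale / vertical_scale = 10000 / 4600 ≈ 2.2

2.2x


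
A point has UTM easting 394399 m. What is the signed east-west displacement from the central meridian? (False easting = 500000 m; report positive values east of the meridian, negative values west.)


displacement = 394399 - 500000 = -105601 m

-105601 m


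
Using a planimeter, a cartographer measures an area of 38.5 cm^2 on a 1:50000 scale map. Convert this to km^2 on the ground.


ground_area = 38.5 * (50000/100)^2 = 9625000.0 m^2 = 9.625 km^2

9.625 km^2


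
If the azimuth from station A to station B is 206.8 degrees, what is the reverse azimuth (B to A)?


back azimuth = (206.8 + 180) mod 360 = 26.8 degrees

26.8 degrees


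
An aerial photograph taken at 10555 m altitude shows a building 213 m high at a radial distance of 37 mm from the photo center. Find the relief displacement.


d = h * r / H = 213 * 37 / 10555 = 0.75 mm

0.75 mm


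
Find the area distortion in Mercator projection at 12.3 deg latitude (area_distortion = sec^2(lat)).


area_distortion = 1/cos^2(12.3) = 1.048

1.048


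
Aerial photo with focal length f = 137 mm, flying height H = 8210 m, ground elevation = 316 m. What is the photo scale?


scale = f / (H - h) = 137 mm / 7894 m = 137 / 7894000 = 1:57620

1:57620


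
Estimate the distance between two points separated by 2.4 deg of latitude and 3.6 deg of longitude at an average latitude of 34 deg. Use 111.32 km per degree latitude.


dlat_km = 2.4 * 111.32 = 267.168
dlon_km = 3.6 * 111.32 * cos(34) ≈ 332.238
dist = sqrt(267.168^2 + 332.238^2) ≈ 426.3 km

426.3 km


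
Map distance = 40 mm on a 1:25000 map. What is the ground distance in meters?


ground = 40 mm * 25000 / 1000 = 1000.0 m

1000.0 m


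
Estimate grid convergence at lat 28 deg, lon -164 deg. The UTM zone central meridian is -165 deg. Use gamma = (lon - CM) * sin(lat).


gamma = (-164 - -165) * sin(28) = 1 * 0.469472 = 0.469 degrees

0.469 degrees


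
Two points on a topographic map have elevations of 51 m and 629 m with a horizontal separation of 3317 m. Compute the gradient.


gradient = (629 - 51) / 3317 = 578 / 3317 = 0.1743

0.1743


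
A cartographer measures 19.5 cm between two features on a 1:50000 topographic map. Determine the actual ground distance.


ground = 19.5 cm * 50000 / 100 = 9750.0 m = 9.75 km

9.75 km


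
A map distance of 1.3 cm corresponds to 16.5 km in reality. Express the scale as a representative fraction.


ground = 16.5 km = 1650000 cm; RF denominator = ground / map = 1650000 / 1.3 ≈ 1269231; RF = 1:1269231

1:1269231


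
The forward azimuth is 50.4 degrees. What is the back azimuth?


back azimuth = (50.4 + 180) mod 360 = 230.4 degrees

230.4 degrees


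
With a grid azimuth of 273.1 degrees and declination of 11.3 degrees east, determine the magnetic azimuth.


magnetic azimuth = grid azimuth - declination (east +ve)
mag_az = 273.1 - 11.3 = 261.8 degrees

261.8 degrees


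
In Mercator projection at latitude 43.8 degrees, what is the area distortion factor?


area_distortion = 1/cos^2(43.8) = 1.92

1.92


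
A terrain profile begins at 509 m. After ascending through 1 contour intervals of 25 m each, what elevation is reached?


elevation = 509 + 1 * 25 = 534 m

534 m


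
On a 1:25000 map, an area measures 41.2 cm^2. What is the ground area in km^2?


ground_area = 41.2 * (25000/100)^2 = 2575000.0 m^2 = 2.575 km^2

2.575 km^2


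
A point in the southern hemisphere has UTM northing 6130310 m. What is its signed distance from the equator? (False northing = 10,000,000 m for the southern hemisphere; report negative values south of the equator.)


For southern: actual = 6130310 - 10000000 = -3869690 m

-3869690 m


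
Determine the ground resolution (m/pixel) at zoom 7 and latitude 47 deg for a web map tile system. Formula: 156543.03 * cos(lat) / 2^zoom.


res = 156543.03 * cos(47) / 2^7 = 156543.03 * 0.68199836 / 128 = 834.08 m/pixel

834.08 m/pixel
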